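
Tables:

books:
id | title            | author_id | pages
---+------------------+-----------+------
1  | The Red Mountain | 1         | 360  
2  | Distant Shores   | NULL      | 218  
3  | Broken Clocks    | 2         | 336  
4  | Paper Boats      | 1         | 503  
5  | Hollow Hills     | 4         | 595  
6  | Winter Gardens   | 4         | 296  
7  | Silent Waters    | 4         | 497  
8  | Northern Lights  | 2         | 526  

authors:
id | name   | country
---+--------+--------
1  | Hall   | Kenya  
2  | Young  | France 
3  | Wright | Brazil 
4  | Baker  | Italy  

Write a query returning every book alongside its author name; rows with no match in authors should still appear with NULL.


LEFT JOIN keeps every row from books (the left table); where author_id has no match in authors, the author columns become NULL. Walk through each book:
  - book 1 (The Red Mountain): author_id=1 -> matches Hall
  - book 2 (Distant Shores): author_id=NULL, no match -> kept with NULL
  - book 3 (Broken Clocks): author_id=2 -> matches Young
  - book 4 (Paper Boats): author_id=1 -> matches Hall
  - book 5 (Hollow Hills): author_id=4 -> matches Baker
  - book 6 (Winter Gardens): author_id=4 -> matches Baker
  - book 7 (Silent Waters): author_id=4 -> matches Baker
  - book 8 (Northern Lights): author_id=2 -> matches Young
All 8 rows appear; 1 has NULL author.

SQL:
SELECT a.title, b.name AS author
FROM books a
LEFT JOIN authors b ON a.author_id = b.id

Result:
title            | author
-----------------+-------
The Red Mountain | Hall  
Distant Shores   | NULL  
Broken Clocks    | Young 
Paper Boats      | Hall  
Hollow Hills     | Baker 
Winter Gardens   | Baker 
Silent Waters    | Baker 
Northern Lights  | Young 


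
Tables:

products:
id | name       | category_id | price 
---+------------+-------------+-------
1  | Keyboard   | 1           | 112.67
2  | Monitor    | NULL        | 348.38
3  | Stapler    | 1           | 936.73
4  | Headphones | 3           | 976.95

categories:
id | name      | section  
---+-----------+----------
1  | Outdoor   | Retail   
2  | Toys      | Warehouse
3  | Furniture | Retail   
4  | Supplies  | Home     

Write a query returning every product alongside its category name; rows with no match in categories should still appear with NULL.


LEFT JOIN keeps every row from products (the left table); where category_id has no match in categories, the category columns become NULL. Walk through each product:
  - product 1 (Keyboard): category_id=1 -> matches Outdoor
  - product 2 (Monitor): category_id=NULL, no match -> kept with NULL
  - product 3 (Stapler): category_id=1 -> matches Outdoor
  - product 4 (Headphones): category_id=3 -> matches Furniture
All 4 rows appear; 1 has NULL category.

SQL:
SELECT a.name, b.name AS category
FROM products a
LEFT JOIN categories b ON a.category_id = b.id

Result:
name       | category 
-----------+----------
Keyboard   | Outdoor  
Monitor    | NULL     
Stapler    | Outdoor  
Headphones | Furniture


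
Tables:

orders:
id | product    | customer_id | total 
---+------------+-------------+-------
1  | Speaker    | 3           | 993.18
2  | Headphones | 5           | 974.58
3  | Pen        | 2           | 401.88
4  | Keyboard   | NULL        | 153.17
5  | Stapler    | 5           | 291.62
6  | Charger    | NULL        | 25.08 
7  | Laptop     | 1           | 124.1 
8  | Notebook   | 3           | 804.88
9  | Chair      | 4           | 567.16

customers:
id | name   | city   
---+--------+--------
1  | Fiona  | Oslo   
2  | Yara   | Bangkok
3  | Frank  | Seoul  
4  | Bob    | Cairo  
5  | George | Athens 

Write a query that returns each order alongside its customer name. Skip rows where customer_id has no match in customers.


INNER JOIN keeps only orders rows whose customer_id matches an id in customers. Walk through each order:
  - order 1 (Speaker): customer_id=3 -> matches Frank
  - order 2 (Headphones): customer_id=5 -> matches George
  - order 3 (Pen): customer_id=2 -> matches Yara
  - order 4 (Keyboard): customer_id=NULL, no match -> dropped
  - order 5 (Stapler): customer_id=5 -> matches George
  - order 6 (Charger): customer_id=NULL, no match -> dropped
  - order 7 (Laptop): customer_id=1 -> matches Fiona
  - order 8 (Notebook): customer_id=3 -> matches Frank
  - order 9 (Chair): customer_id=4 -> matches Bob
So 2 of 9 rows are dropped.

SQL:
SELECT a.product, b.name AS customer
FROM orders a
INNER JOIN customers b ON a.customer_id = b.id

Result:
product    | customer
-----------+---------
Speaker    | Frank   
Headphones | George  
Pen        | Yara    
Stapler    | George  
Laptop     | Fiona   
Notebook   | Frank   
Chair      | Bob     


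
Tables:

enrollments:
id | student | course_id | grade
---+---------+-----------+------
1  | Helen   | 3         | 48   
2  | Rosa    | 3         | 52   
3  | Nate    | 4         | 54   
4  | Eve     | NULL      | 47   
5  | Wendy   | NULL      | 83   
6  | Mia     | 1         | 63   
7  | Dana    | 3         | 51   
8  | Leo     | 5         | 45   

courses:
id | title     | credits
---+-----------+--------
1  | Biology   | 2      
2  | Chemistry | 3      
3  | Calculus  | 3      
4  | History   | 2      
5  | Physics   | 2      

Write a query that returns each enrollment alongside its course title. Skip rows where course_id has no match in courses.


INNER JOIN keeps only enrollments rows whose course_id matches an id in courses. Walk through each enrollment:
  - enrollment 1 (Helen): course_id=3 -> matches Calculus
  - enrollment 2 (Rosa): course_id=3 -> matches Calculus
  - enrollment 3 (Nate): course_id=4 -> matches History
  - enrollment 4 (Eve): course_id=NULL, no match -> dropped
  - enrollment 5 (Wendy): course_id=NULL, no match -> dropped
  - enrollment 6 (Mia): course_id=1 -> matches Biology
  - enrollment 7 (Dana): course_id=3 -> matches Calculus
  - enrollment 8 (Leo): course_id=5 -> matches Physics
So 2 of 8 rows are dropped.

SQL:
SELECT a.student, b.title AS course
FROM enrollments a
INNER JOIN courses b ON a.course_id = b.id

Result:
student | course  
--------+---------
Helen   | Calculus
Rosa    | Calculus
Nate    | History 
Mia     | Biology 
Dana    | Calculus
Leo     | Physics 


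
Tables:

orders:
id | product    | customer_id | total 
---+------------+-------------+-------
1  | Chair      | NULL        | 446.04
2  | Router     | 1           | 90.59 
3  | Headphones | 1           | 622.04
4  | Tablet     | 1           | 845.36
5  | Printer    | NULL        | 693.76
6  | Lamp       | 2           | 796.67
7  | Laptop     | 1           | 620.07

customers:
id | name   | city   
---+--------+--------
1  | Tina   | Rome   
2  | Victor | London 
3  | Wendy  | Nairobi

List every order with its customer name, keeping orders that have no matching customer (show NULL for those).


LEFT JOIN keeps every row from orders (the left table); where customer_id has no match in customers, the customer columns become NULL. Walk through each order:
  - order 1 (Chair): customer_id=NULL, no match -> kept with NULL
  - order 2 (Router): customer_id=1 -> matches Tina
  - order 3 (Headphones): customer_id=1 -> matches Tina
  - order 4 (Tablet): customer_id=1 -> matches Tina
  - order 5 (Printer): customer_id=NULL, no match -> kept with NULL
  - order 6 (Lamp): customer_id=2 -> matches Victor
  - order 7 (Laptop): customer_id=1 -> matches Tina
All 7 rows appear; 2 have NULL customer.

SQL:
SELECT a.product, b.name AS customer
FROM orders a
LEFT JOIN customers b ON a.customer_id = b.id

Result:
product    | customer
-----------+---------
Chair      | NULL    
Router     | Tina    
Headphones | Tina    
Tablet     | Tina    
Printer    | NULL    
Lamp       | Victor  
Laptop     | Tina    


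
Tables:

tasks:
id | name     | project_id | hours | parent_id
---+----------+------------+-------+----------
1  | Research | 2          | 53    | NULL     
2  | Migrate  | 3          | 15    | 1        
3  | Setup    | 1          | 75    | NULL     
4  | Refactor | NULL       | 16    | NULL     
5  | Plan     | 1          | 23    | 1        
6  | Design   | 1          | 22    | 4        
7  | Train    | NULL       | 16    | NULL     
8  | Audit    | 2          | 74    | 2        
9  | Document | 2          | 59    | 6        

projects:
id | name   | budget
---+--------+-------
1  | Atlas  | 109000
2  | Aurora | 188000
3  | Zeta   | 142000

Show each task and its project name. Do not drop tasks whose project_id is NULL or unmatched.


LEFT JOIN keeps every row from tasks (the left table); where project_id has no match in projects, the project columns become NULL. Walk through each task:
  - task 1 (Research): project_id=2 -> matches Aurora
  - task 2 (Migrate): project_id=3 -> matches Zeta
  - task 3 (Setup): project_id=1 -> matches Atlas
  - task 4 (Refactor): project_id=NULL, no match -> kept with NULL
  - task 5 (Plan): project_id=1 -> matches Atlas
  - task 6 (Design): project_id=1 -> matches Atlas
  - task 7 (Train): project_id=NULL, no match -> kept with NULL
  - task 8 (Audit): project_id=2 -> matches Aurora
  - task 9 (Document): project_id=2 -> matches Aurora
All 9 rows appear; 2 have NULL project.

SQL:
SELECT a.name, b.name AS project
FROM tasks a
LEFT JOIN projects b ON a.project_id = b.id

Result:
name     | project
---------+--------
Research | Aurora 
Migrate  | Zeta   
Setup    | Atlas  
Refactor | NULL   
Plan     | Atlas  
Design   | Atlas  
Train    | NULL   
Audit    | Aurora 
Document | Aurora 


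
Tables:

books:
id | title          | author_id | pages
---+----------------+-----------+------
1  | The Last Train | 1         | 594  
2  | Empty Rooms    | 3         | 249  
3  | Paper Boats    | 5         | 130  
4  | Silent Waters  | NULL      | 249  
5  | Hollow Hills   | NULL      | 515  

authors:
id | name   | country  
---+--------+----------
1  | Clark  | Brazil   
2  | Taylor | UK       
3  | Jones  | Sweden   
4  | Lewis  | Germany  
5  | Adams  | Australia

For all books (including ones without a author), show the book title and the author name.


LEFT JOIN keeps every row from books (the left table); where author_id has no match in authors, the author columns become NULL. Walk through each book:
  - book 1 (The Last Train): author_id=1 -> matches Clark
  - book 2 (Empty Rooms): author_id=3 -> matches Jones
  - book 3 (Paper Boats): author_id=5 -> matches Adams
  - book 4 (Silent Waters): author_id=NULL, no match -> kept with NULL
  - book 5 (Hollow Hills): author_id=NULL, no match -> kept with NULL
All 5 rows appear; 2 have NULL author.

SQL:
SELECT a.title, b.name AS author
FROM books a
LEFT JOIN authors b ON a.author_id = b.id

Result:
title          | author
---------------+-------
The Last Train | Clark 
Empty Rooms    | Jones 
Paper Boats    | Adams 
Silent Waters  | NULL  
Hollow Hills   | NULL  


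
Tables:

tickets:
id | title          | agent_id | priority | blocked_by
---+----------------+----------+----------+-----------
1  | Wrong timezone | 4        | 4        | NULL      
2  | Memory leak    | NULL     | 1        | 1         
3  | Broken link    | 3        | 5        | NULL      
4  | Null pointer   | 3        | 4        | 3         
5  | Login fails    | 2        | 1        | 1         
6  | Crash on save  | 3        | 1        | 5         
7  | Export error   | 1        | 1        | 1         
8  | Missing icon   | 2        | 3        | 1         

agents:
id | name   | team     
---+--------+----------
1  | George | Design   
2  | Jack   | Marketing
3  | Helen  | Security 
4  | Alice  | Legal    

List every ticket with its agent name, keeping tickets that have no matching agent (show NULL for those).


LEFT JOIN keeps every row from tickets (the left table); where agent_id has no match in agents, the agent columns become NULL. Walk through each ticket:
  - ticket 1 (Wrong timezone): agent_id=4 -> matches Alice
  - ticket 2 (Memory leak): agent_id=NULL, no match -> kept with NULL
  - ticket 3 (Broken link): agent_id=3 -> matches Helen
  - ticket 4 (Null pointer): agent_id=3 -> matches Helen
  - ticket 5 (Login fails): agent_id=2 -> matches Jack
  - ticket 6 (Crash on save): agent_id=3 -> matches Helen
  - ticket 7 (Export error): agent_id=1 -> matches George
  - ticket 8 (Missing icon): agent_id=2 -> matches Jack
All 8 rows appear; 1 has NULL agent.

SQL:
SELECT a.title, b.name AS agent
FROM tickets a
LEFT JOIN agents b ON a.agent_id = b.id

Result:
title          | agent 
---------------+-------
Wrong timezone | Alice 
Memory leak    | NULL  
Broken link    | Helen 
Null pointer   | Helen 
Login fails    | Jack  
Crash on save  | Helen 
Export error   | George
Missing icon   | Jack  


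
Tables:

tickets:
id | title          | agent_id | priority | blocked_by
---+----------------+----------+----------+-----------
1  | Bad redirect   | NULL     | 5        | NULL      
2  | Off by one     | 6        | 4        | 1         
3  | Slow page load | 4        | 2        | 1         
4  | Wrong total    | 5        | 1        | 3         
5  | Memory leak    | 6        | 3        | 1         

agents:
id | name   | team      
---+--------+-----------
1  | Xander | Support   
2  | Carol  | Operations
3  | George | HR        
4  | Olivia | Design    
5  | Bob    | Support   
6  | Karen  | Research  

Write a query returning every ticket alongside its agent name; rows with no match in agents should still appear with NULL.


LEFT JOIN keeps every row from tickets (the left table); where agent_id has no match in agents, the agent columns become NULL. Walk through each ticket:
  - ticket 1 (Bad redirect): agent_id=NULL, no match -> kept with NULL
  - ticket 2 (Off by one): agent_id=6 -> matches Karen
  - ticket 3 (Slow page load): agent_id=4 -> matches Olivia
  - ticket 4 (Wrong total): agent_id=5 -> matches Bob
  - ticket 5 (Memory leak): agent_id=6 -> matches Karen
All 5 rows appear; 1 has NULL agent.

SQL:
SELECT a.title, b.name AS agent
FROM tickets a
LEFT JOIN agents b ON a.agent_id = b.id

Result:
title          | agent 
---------------+-------
Bad redirect   | NULL  
Off by one     | Karen 
Slow page load | Olivia
Wrong total    | Bob   
Memory leak    | Karen 


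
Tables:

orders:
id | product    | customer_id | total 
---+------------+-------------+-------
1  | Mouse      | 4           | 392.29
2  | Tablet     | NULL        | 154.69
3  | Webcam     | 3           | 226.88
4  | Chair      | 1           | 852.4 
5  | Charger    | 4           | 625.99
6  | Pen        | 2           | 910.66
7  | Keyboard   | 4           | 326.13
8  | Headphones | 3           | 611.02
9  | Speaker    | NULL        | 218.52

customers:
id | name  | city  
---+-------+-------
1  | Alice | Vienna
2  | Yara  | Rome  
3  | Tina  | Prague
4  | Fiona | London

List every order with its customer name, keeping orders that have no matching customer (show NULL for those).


LEFT JOIN keeps every row from orders (the left table); where customer_id has no match in customers, the customer columns become NULL. Walk through each order:
  - order 1 (Mouse): customer_id=4 -> matches Fiona
  - order 2 (Tablet): customer_id=NULL, no match -> kept with NULL
  - order 3 (Webcam): customer_id=3 -> matches Tina
  - order 4 (Chair): customer_id=1 -> matches Alice
  - order 5 (Charger): customer_id=4 -> matches Fiona
  - order 6 (Pen): customer_id=2 -> matches Yara
  - order 7 (Keyboard): customer_id=4 -> matches Fiona
  - order 8 (Headphones): customer_id=3 -> matches Tina
  - order 9 (Speaker): customer_id=NULL, no match -> kept with NULL
All 9 rows appear; 2 have NULL customer.

SQL:
SELECT a.product, b.name AS customer
FROM orders a
LEFT JOIN customers b ON a.customer_id = b.id

Result:
product    | customer
-----------+---------
Mouse      | Fiona   
Tablet     | NULL    
Webcam     | Tina    
Chair      | Alice   
Charger    | Fiona   
Pen        | Yara    
Keyboard   | Fiona   
Headphones | Tina    
Speaker    | NULL    


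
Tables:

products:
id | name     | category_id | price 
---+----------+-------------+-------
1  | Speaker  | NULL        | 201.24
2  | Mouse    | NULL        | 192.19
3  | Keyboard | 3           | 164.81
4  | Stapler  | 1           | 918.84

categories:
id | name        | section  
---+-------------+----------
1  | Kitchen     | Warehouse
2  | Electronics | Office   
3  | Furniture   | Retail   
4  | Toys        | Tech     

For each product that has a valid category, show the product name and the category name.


INNER JOIN keeps only products rows whose category_id matches an id in categories. Walk through each product:
  - product 1 (Speaker): category_id=NULL, no match -> dropped
  - product 2 (Mouse): category_id=NULL, no match -> dropped
  - product 3 (Keyboard): category_id=3 -> matches Furniture
  - product 4 (Stapler): category_id=1 -> matches Kitchen
So 2 of 4 rows are dropped.

SQL:
SELECT a.name, b.name AS category
FROM products a
INNER JOIN categories b ON a.category_id = b.id

Result:
name     | category 
---------+----------
Keyboard | Furniture
Stapler  | Kitchen  


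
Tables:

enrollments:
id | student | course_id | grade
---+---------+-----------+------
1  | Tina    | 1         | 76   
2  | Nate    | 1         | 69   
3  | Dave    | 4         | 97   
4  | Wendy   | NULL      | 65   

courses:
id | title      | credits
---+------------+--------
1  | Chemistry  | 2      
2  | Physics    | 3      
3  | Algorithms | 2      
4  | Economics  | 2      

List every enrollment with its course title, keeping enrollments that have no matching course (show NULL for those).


LEFT JOIN keeps every row from enrollments (the left table); where course_id has no match in courses, the course columns become NULL. Walk through each enrollment:
  - enrollment 1 (Tina): course_id=1 -> matches Chemistry
  - enrollment 2 (Nate): course_id=1 -> matches Chemistry
  - enrollment 3 (Dave): course_id=4 -> matches Economics
  - enrollment 4 (Wendy): course_id=NULL, no match -> kept with NULL
All 4 rows appear; 1 has NULL course.

SQL:
SELECT a.student, b.title AS course
FROM enrollments a
LEFT JOIN courses b ON a.course_id = b.id

Result:
student | course   
--------+----------
Tina    | Chemistry
Nate    | Chemistry
Dave    | Economics
Wendy   | NULL     


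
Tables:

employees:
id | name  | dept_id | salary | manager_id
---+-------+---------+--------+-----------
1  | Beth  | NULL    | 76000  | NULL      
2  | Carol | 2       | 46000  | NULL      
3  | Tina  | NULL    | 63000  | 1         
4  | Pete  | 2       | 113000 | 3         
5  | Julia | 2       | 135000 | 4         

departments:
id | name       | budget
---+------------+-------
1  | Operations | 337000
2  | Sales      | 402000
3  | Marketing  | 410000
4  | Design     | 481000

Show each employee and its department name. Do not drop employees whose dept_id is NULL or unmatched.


LEFT JOIN keeps every row from employees (the left table); where dept_id has no match in departments, the department columns become NULL. Walk through each employee:
  - employee 1 (Beth): dept_id=NULL, no match -> kept with NULL
  - employee 2 (Carol): dept_id=2 -> matches Sales
  - employee 3 (Tina): dept_id=NULL, no match -> kept with NULL
  - employee 4 (Pete): dept_id=2 -> matches Sales
  - employee 5 (Julia): dept_id=2 -> matches Sales
All 5 rows appear; 2 have NULL department.

SQL:
SELECT a.name, b.name AS department
FROM employees a
LEFT JOIN departments b ON a.dept_id = b.id

Result:
name  | department
------+-----------
Beth  | NULL      
Carol | Sales     
Tina  | NULL      
Pete  | Sales     
Julia | Sales     


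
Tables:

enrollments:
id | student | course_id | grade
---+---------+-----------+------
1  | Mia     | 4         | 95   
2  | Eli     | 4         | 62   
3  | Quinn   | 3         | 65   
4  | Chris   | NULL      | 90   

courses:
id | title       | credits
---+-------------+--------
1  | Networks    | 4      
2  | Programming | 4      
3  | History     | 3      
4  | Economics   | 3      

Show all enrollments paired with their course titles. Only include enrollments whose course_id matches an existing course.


INNER JOIN keeps only enrollments rows whose course_id matches an id in courses. Walk through each enrollment:
  - enrollment 1 (Mia): course_id=4 -> matches Economics
  - enrollment 2 (Eli): course_id=4 -> matches Economics
  - enrollment 3 (Quinn): course_id=3 -> matches History
  - enrollment 4 (Chris): course_id=NULL, no match -> dropped
So 1 of 4 rows is dropped.

SQL:
SELECT a.student, b.title AS course
FROM enrollments a
INNER JOIN courses b ON a.course_id = b.id

Result:
student | course   
--------+----------
Mia     | Economics
Eli     | Economics
Quinn   | History  


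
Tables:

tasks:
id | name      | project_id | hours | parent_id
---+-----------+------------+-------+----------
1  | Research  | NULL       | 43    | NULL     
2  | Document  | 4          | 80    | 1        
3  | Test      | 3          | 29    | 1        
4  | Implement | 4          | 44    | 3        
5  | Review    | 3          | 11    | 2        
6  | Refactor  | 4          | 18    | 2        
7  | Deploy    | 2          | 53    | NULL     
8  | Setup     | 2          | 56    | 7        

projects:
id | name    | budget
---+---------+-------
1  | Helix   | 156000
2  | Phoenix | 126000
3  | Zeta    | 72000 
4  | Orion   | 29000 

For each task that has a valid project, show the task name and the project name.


INNER JOIN keeps only tasks rows whose project_id matches an id in projects. Walk through each task:
  - task 1 (Research): project_id=NULL, no match -> dropped
  - task 2 (Document): project_id=4 -> matches Orion
  - task 3 (Test): project_id=3 -> matches Zeta
  - task 4 (Implement): project_id=4 -> matches Orion
  - task 5 (Review): project_id=3 -> matches Zeta
  - task 6 (Refactor): project_id=4 -> matches Orion
  - task 7 (Deploy): project_id=2 -> matches Phoenix
  - task 8 (Setup): project_id=2 -> matches Phoenix
So 1 of 8 rows is dropped.

SQL:
SELECT a.name, b.name AS project
FROM tasks a
INNER JOIN projects b ON a.project_id = b.id

Result:
name      | project
----------+--------
Document  | Orion  
Test      | Zeta   
Implement | Orion  
Review    | Zeta   
Refactor  | Orion  
Deploy    | Phoenix
Setup     | Phoenix


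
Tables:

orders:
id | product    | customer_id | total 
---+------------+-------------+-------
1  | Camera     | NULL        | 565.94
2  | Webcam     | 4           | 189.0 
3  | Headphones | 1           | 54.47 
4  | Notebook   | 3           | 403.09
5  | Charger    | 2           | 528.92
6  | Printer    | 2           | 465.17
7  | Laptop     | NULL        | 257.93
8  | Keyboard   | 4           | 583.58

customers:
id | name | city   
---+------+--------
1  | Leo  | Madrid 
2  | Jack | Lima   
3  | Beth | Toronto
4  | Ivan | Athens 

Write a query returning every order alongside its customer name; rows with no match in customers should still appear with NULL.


LEFT JOIN keeps every row from orders (the left table); where customer_id has no match in customers, the customer columns become NULL. Walk through each order:
  - order 1 (Camera): customer_id=NULL, no match -> kept with NULL
  - order 2 (Webcam): customer_id=4 -> matches Ivan
  - order 3 (Headphones): customer_id=1 -> matches Leo
  - order 4 (Notebook): customer_id=3 -> matches Beth
  - order 5 (Charger): customer_id=2 -> matches Jack
  - order 6 (Printer): customer_id=2 -> matches Jack
  - order 7 (Laptop): customer_id=NULL, no match -> kept with NULL
  - order 8 (Keyboard): customer_id=4 -> matches Ivan
All 8 rows appear; 2 have NULL customer.

SQL:
SELECT a.product, b.name AS customer
FROM orders a
LEFT JOIN customers b ON a.customer_id = b.id

Result:
product    | customer
-----------+---------
Camera     | NULL    
Webcam     | Ivan    
Headphones | Leo     
Notebook   | Beth    
Charger    | Jack    
Printer    | Jack    
Laptop     | NULL    
Keyboard   | Ivan    


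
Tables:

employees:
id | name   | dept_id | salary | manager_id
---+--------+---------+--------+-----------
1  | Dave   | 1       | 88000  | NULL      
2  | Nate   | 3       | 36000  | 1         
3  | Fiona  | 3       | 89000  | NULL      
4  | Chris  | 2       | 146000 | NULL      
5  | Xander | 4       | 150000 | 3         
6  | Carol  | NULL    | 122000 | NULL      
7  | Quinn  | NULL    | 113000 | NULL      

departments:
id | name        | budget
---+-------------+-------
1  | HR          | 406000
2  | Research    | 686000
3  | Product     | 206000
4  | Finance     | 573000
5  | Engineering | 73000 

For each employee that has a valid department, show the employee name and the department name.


INNER JOIN keeps only employees rows whose dept_id matches an id in departments. Walk through each employee:
  - employee 1 (Dave): dept_id=1 -> matches HR
  - employee 2 (Nate): dept_id=3 -> matches Product
  - employee 3 (Fiona): dept_id=3 -> matches Product
  - employee 4 (Chris): dept_id=2 -> matches Research
  - employee 5 (Xander): dept_id=4 -> matches Finance
  - employee 6 (Carol): dept_id=NULL, no match -> dropped
  - employee 7 (Quinn): dept_id=NULL, no match -> dropped
So 2 of 7 rows are dropped.

SQL:
SELECT a.name, b.name AS department
FROM employees a
INNER JOIN departments b ON a.dept_id = b.id

Result:
name   | department
-------+-----------
Dave   | HR        
Nate   | Product   
Fiona  | Product   
Chris  | Research  
Xander | Finance   


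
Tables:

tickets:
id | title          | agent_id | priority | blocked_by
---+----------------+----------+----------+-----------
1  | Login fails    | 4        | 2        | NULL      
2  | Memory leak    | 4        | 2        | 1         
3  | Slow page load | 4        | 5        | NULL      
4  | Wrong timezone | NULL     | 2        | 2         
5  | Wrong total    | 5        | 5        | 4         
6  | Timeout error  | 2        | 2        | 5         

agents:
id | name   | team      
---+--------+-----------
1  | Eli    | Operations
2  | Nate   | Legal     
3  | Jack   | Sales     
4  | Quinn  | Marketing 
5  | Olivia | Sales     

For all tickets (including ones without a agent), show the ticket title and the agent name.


LEFT JOIN keeps every row from tickets (the left table); where agent_id has no match in agents, the agent columns become NULL. Walk through each ticket:
  - ticket 1 (Login fails): agent_id=4 -> matches Quinn
  - ticket 2 (Memory leak): agent_id=4 -> matches Quinn
  - ticket 3 (Slow page load): agent_id=4 -> matches Quinn
  - ticket 4 (Wrong timezone): agent_id=NULL, no match -> kept with NULL
  - ticket 5 (Wrong total): agent_id=5 -> matches Olivia
  - ticket 6 (Timeout error): agent_id=2 -> matches Nate
All 6 rows appear; 1 has NULL agent.

SQL:
SELECT a.title, b.name AS agent
FROM tickets a
LEFT JOIN agents b ON a.agent_id = b.id

Result:
title          | agent 
---------------+-------
Login fails    | Quinn 
Memory leak    | Quinn 
Slow page load | Quinn 
Wrong timezone | NULL  
Wrong total    | Olivia
Timeout error  | Nate  


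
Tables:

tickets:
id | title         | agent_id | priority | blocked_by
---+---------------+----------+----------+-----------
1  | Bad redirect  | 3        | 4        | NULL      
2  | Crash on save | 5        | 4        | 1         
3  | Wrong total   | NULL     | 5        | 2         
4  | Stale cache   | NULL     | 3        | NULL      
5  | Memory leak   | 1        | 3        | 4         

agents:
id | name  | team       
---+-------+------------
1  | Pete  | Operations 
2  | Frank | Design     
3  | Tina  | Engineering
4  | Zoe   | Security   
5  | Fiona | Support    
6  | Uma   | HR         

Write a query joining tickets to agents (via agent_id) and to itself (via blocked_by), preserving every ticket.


Two LEFT JOINs from the same base table tickets: one to agents via agent_id, one to tickets itself via blocked_by. Both are LEFT so every ticket is preserved.
Match against agents:
  - ticket 1 (Bad redirect): agent_id=3 -> matches Tina
  - ticket 2 (Crash on save): agent_id=5 -> matches Fiona
  - ticket 3 (Wrong total): agent_id=NULL, no match -> kept with NULL
  - ticket 4 (Stale cache): agent_id=NULL, no match -> kept with NULL
  - ticket 5 (Memory leak): agent_id=1 -> matches Pete
Match against tickets (self):
  - ticket 1 (Bad redirect): blocked_by=NULL -> NULL
  - ticket 2 (Crash on save): blocked_by=1 -> Bad redirect
  - ticket 3 (Wrong total): blocked_by=2 -> Crash on save
  - ticket 4 (Stale cache): blocked_by=NULL -> NULL
  - ticket 5 (Memory leak): blocked_by=4 -> Stale cache

SQL:
SELECT a.title, b.name AS agent, c.title AS blocked_by
FROM tickets a
LEFT JOIN agents b ON a.agent_id = b.id
LEFT JOIN tickets c ON a.blocked_by = c.id

Result:
title         | agent | blocked_by   
--------------+-------+--------------
Bad redirect  | Tina  | NULL         
Crash on save | Fiona | Bad redirect 
Wrong total   | NULL  | Crash on save
Stale cache   | NULL  | NULL         
Memory leak   | Pete  | Stale cache  


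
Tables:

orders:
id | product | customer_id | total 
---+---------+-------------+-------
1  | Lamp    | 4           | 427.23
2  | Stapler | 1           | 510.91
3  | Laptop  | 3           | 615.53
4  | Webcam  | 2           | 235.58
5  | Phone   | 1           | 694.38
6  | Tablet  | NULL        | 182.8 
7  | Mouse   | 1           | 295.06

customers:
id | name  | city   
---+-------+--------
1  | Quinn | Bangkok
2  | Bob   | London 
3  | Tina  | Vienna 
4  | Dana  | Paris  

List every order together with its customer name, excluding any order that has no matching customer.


INNER JOIN keeps only orders rows whose customer_id matches an id in customers. Walk through each order:
  - order 1 (Lamp): customer_id=4 -> matches Dana
  - order 2 (Stapler): customer_id=1 -> matches Quinn
  - order 3 (Laptop): customer_id=3 -> matches Tina
  - order 4 (Webcam): customer_id=2 -> matches Bob
  - order 5 (Phone): customer_id=1 -> matches Quinn
  - order 6 (Tablet): customer_id=NULL, no match -> dropped
  - order 7 (Mouse): customer_id=1 -> matches Quinn
So 1 of 7 rows is dropped.

SQL:
SELECT a.product, b.name AS customer
FROM orders a
INNER JOIN customers b ON a.customer_id = b.id

Result:
product | customer
--------+---------
Lamp    | Dana    
Stapler | Quinn   
Laptop  | Tina    
Webcam  | Bob     
Phone   | Quinn   
Mouse   | Quinn   


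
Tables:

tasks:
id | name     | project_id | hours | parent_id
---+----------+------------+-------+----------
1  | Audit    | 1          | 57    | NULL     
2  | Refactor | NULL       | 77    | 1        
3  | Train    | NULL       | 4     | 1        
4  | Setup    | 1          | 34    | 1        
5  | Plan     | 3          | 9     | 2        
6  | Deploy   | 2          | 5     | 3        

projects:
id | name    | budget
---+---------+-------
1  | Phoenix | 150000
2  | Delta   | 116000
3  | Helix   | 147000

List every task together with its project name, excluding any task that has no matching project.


INNER JOIN keeps only tasks rows whose project_id matches an id in projects. Walk through each task:
  - task 1 (Audit): project_id=1 -> matches Phoenix
  - task 2 (Refactor): project_id=NULL, no match -> dropped
  - task 3 (Train): project_id=NULL, no match -> dropped
  - task 4 (Setup): project_id=1 -> matches Phoenix
  - task 5 (Plan): project_id=3 -> matches Helix
  - task 6 (Deploy): project_id=2 -> matches Delta
So 2 of 6 rows are dropped.

SQL:
SELECT a.name, b.name AS project
FROM tasks a
INNER JOIN projects b ON a.project_id = b.id

Result:
name   | project
-------+--------
Audit  | Phoenix
Setup  | Phoenix
Plan   | Helix  
Deploy | Delta  


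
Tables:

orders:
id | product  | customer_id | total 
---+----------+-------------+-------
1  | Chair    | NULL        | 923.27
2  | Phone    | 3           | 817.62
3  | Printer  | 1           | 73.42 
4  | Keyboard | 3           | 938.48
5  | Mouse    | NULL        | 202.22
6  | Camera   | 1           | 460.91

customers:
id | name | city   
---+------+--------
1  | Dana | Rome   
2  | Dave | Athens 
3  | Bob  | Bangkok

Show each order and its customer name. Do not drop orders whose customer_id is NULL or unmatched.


LEFT JOIN keeps every row from orders (the left table); where customer_id has no match in customers, the customer columns become NULL. Walk through each order:
  - order 1 (Chair): customer_id=NULL, no match -> kept with NULL
  - order 2 (Phone): customer_id=3 -> matches Bob
  - order 3 (Printer): customer_id=1 -> matches Dana
  - order 4 (Keyboard): customer_id=3 -> matches Bob
  - order 5 (Mouse): customer_id=NULL, no match -> kept with NULL
  - order 6 (Camera): customer_id=1 -> matches Dana
All 6 rows appear; 2 have NULL customer.

SQL:
SELECT a.product, b.name AS customer
FROM orders a
LEFT JOIN customers b ON a.customer_id = b.id

Result:
product  | customer
---------+---------
Chair    | NULL    
Phone    | Bob     
Printer  | Dana    
Keyboard | Bob     
Mouse    | NULL    
Camera   | Dana    


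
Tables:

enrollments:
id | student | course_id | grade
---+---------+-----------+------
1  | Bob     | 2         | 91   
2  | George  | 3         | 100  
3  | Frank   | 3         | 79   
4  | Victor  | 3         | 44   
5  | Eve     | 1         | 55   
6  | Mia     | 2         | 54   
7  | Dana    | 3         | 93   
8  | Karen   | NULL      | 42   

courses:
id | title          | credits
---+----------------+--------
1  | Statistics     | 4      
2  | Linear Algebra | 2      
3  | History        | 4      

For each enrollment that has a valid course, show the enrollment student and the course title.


INNER JOIN keeps only enrollments rows whose course_id matches an id in courses. Walk through each enrollment:
  - enrollment 1 (Bob): course_id=2 -> matches Linear Algebra
  - enrollment 2 (George): course_id=3 -> matches History
  - enrollment 3 (Frank): course_id=3 -> matches History
  - enrollment 4 (Victor): course_id=3 -> matches History
  - enrollment 5 (Eve): course_id=1 -> matches Statistics
  - enrollment 6 (Mia): course_id=2 -> matches Linear Algebra
  - enrollment 7 (Dana): course_id=3 -> matches History
  - enrollment 8 (Karen): course_id=NULL, no match -> dropped
So 1 of 8 rows is dropped.

SQL:
SELECT a.student, b.title AS course
FROM enrollments a
INNER JOIN courses b ON a.course_id = b.id

Result:
student | course        
--------+---------------
Bob     | Linear Algebra
George  | History       
Frank   | History       
Victor  | History       
Eve     | Statistics    
Mia     | Linear Algebra
Dana    | History       


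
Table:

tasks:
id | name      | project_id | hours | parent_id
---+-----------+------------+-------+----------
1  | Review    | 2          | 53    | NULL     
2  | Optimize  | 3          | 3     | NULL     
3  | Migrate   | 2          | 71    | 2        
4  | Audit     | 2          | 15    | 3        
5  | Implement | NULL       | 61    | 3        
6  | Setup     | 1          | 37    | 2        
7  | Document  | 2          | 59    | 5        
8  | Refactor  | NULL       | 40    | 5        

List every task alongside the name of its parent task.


This is a self-join: tasks is joined to a second copy of itself, matching each row's parent_id to another row's id. Use LEFT JOIN so rows with parent_id=NULL are kept.
  - task 1 (Review): parent_id=NULL -> NULL
  - task 2 (Optimize): parent_id=NULL -> NULL
  - task 3 (Migrate): parent_id=2 -> Optimize
  - task 4 (Audit): parent_id=3 -> Migrate
  - task 5 (Implement): parent_id=3 -> Migrate
  - task 6 (Setup): parent_id=2 -> Optimize
  - task 7 (Document): parent_id=5 -> Implement
  - task 8 (Refactor): parent_id=5 -> Implement

SQL:
SELECT a.name AS item, b.name AS parent
FROM tasks a
LEFT JOIN tasks b ON a.parent_id = b.id

Result:
item      | parent   
----------+----------
Review    | NULL     
Optimize  | NULL     
Migrate   | Optimize 
Audit     | Migrate  
Implement | Migrate  
Setup     | Optimize 
Document  | Implement
Refactor  | Implement


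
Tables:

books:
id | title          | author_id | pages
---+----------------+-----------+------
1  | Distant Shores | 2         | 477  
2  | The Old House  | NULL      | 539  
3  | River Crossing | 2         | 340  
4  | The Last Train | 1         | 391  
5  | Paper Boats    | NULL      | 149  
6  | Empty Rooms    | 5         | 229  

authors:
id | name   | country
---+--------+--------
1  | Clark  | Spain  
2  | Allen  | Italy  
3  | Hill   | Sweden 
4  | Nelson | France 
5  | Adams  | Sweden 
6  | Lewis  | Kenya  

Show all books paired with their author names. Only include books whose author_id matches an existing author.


INNER JOIN keeps only books rows whose author_id matches an id in authors. Walk through each book:
  - book 1 (Distant Shores): author_id=2 -> matches Allen
  - book 2 (The Old House): author_id=NULL, no match -> dropped
  - book 3 (River Crossing): author_id=2 -> matches Allen
  - book 4 (The Last Train): author_id=1 -> matches Clark
  - book 5 (Paper Boats): author_id=NULL, no match -> dropped
  - book 6 (Empty Rooms): author_id=5 -> matches Adams
So 2 of 6 rows are dropped.

SQL:
SELECT a.title, b.name AS author
FROM books a
INNER JOIN authors b ON a.author_id = b.id

Result:
title          | author
---------------+-------
Distant Shores | Allen 
River Crossing | Allen 
The Last Train | Clark 
Empty Rooms    | Adams 


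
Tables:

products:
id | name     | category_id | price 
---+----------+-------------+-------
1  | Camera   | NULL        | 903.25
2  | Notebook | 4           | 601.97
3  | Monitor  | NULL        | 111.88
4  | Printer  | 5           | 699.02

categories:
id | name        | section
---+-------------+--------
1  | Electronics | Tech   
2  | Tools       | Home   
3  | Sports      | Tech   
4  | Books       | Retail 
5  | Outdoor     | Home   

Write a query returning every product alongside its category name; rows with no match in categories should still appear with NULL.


LEFT JOIN keeps every row from products (the left table); where category_id has no match in categories, the category columns become NULL. Walk through each product:
  - product 1 (Camera): category_id=NULL, no match -> kept with NULL
  - product 2 (Notebook): category_id=4 -> matches Books
  - product 3 (Monitor): category_id=NULL, no match -> kept with NULL
  - product 4 (Printer): category_id=5 -> matches Outdoor
All 4 rows appear; 2 have NULL category.

SQL:
SELECT a.name, b.name AS category
FROM products a
LEFT JOIN categories b ON a.category_id = b.id

Result:
name     | category
---------+---------
Camera   | NULL    
Notebook | Books   
Monitor  | NULL    
Printer  | Outdoor 


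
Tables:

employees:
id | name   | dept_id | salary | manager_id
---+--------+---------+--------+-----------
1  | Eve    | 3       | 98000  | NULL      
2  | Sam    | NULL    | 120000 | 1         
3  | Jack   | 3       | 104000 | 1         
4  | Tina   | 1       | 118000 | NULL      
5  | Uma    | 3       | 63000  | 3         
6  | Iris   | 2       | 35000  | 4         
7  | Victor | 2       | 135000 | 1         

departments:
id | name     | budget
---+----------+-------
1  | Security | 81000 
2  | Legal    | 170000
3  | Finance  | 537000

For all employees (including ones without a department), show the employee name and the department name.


LEFT JOIN keeps every row from employees (the left table); where dept_id has no match in departments, the department columns become NULL. Walk through each employee:
  - employee 1 (Eve): dept_id=3 -> matches Finance
  - employee 2 (Sam): dept_id=NULL, no match -> kept with NULL
  - employee 3 (Jack): dept_id=3 -> matches Finance
  - employee 4 (Tina): dept_id=1 -> matches Security
  - employee 5 (Uma): dept_id=3 -> matches Finance
  - employee 6 (Iris): dept_id=2 -> matches Legal
  - employee 7 (Victor): dept_id=2 -> matches Legal
All 7 rows appear; 1 has NULL department.

SQL:
SELECT a.name, b.name AS department
FROM employees a
LEFT JOIN departments b ON a.dept_id = b.id

Result:
name   | department
-------+-----------
Eve    | Finance   
Sam    | NULL      
Jack   | Finance   
Tina   | Security  
Uma    | Finance   
Iris   | Legal     
Victor | Legal     


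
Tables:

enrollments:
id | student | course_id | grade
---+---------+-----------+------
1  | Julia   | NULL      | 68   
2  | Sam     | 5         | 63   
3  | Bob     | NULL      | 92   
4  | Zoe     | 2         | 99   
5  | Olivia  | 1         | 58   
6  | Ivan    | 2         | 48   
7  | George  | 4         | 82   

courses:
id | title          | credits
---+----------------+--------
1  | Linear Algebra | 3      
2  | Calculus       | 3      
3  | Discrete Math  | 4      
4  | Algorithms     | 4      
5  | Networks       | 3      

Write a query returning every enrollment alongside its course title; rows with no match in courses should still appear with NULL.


LEFT JOIN keeps every row from enrollments (the left table); where course_id has no match in courses, the course columns become NULL. Walk through each enrollment:
  - enrollment 1 (Julia): course_id=NULL, no match -> kept with NULL
  - enrollment 2 (Sam): course_id=5 -> matches Networks
  - enrollment 3 (Bob): course_id=NULL, no match -> kept with NULL
  - enrollment 4 (Zoe): course_id=2 -> matches Calculus
  - enrollment 5 (Olivia): course_id=1 -> matches Linear Algebra
  - enrollment 6 (Ivan): course_id=2 -> matches Calculus
  - enrollment 7 (George): course_id=4 -> matches Algorithms
All 7 rows appear; 2 have NULL course.

SQL:
SELECT a.student, b.title AS course
FROM enrollments a
LEFT JOIN courses b ON a.course_id = b.id

Result:
student | course        
--------+---------------
Julia   | NULL          
Sam     | Networks      
Bob     | NULL          
Zoe     | Calculus      
Olivia  | Linear Algebra
Ivan    | Calculus      
George  | Algorithms    
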